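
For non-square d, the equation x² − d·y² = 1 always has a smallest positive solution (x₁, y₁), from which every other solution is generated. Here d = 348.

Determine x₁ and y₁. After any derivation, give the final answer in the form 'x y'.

√348 → a₀=18, period (1,1,1,8,1,1,1,36); ℓ=8 even so k=7
i=0: a=18 ⇒ p=18, q=1
i=1: a=1 ⇒ p=19, q=1
i=2: a=1 ⇒ p=37, q=2
…
i=4: a=8 ⇒ p=485, q=26
i=5: a=1 ⇒ p=541, q=29
i=6: a=1 ⇒ p=1026, q=55
i=7: a=1 ⇒ p=1567, q=84
→ (1567, 84).  Check: 1567²=2455489, 348·84²=2455488, difference 1.

1567 84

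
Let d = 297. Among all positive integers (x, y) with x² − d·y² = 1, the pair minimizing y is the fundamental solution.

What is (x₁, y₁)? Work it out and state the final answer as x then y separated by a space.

48599 2820

[17; 4,3,1,1,2,1,1,3,4,34] for √297; ℓ=10 ⇒ convergent index 9
a_0=17:  p_0=17·1+0=17,  q_0=17·0+1=1
…
a_8=3:  p_8=3·3171+1844=11357,  q_8=3·184+107=659
a_9=4:  p_9=4·11357+3171=48599,  q_9=4·659+184=2820
(x₁, y₁) = (48599, 2820);  48599² − 297·2820² = 1 ✓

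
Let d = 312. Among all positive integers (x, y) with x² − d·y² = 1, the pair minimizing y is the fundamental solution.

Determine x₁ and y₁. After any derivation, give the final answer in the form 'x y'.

√312 → a₀=17, period (1,1,1,34); ℓ=4 even so k=3
i=0: a=17 ⇒ p=17, q=1
i=1: a=1 ⇒ p=18, q=1
i=2: a=1 ⇒ p=35, q=2
i=3: a=1 ⇒ p=53, q=3
fundamental: x₁=53, y₁=3  (since 2809 − 312·9 = 1)

53 3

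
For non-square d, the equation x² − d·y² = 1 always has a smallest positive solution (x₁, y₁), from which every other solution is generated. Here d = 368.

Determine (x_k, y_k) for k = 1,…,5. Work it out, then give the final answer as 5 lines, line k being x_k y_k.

1151 60
2649601 138120
6099380351 317952180
14040770918401 731925780240
32321848554778751 1684892828160300

[19; 5,2,5,38] for √368; ℓ=4 ⇒ convergent index 3
k=0  a_k=19  p_k/q_k = 19/1
k=1  a_k=5  p_k/q_k = 96/5
k=2  a_k=2  p_k/q_k = 211/11
k=3  a_k=5  p_k/q_k = 1151/60
fundamental: x₁=1151, y₁=60  (since 1324801 − 368·3600 = 1)
n=2: (1151,60)∘(1151,60) = (1151·1151+368·60·60, 1151·60+60·1151) = (2649601,138120)
n=3: (2649601,138120)∘(1151,60) = (1151·2649601+368·60·138120, 1151·138120+60·2649601) = (6099380351,317952180)
n=4: (6099380351,317952180)∘(1151,60) = (1151·6099380351+368·60·317952180, 1151·317952180+60·6099380351) = (14040770918401,731925780240)
n=5: (14040770918401,731925780240)∘(1151,60) = (1151·14040770918401+368·60·731925780240, 1151·731925780240+60·14040770918401) = (32321848554778751,1684892828160300)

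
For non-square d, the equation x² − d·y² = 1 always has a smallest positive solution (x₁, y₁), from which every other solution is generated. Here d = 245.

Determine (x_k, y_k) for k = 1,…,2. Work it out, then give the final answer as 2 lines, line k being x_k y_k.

51841 3312
5374978561 343394784

√245 → a₀=15, period (1,1,1,7,6,7,1,1,1,30); ℓ=10 even so k=9
k=0  a_k=15  p_k/q_k = 15/1
…
k=2  a_k=1  p_k/q_k = 31/2
…
k=7  a_k=1  p_k/q_k = 18016/1151
k=8  a_k=1  p_k/q_k = 33825/2161
k=9  a_k=1  p_k/q_k = 51841/3312
(x₁, y₁) = (51841, 3312);  51841² − 245·3312² = 1 ✓
(x_2, y_2) = (51841·51841 + 245·3312·3312, 51841·3312 + 3312·51841) = (5374978561, 343394784)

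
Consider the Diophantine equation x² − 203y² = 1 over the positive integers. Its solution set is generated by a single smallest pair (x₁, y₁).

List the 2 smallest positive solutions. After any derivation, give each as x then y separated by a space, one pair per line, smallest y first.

57 4
6497 456

d=203: √d = [14; 4,28] (ℓ=2, even), read p_1/q_1
a_0=14:  p_0=14·1+0=14,  q_0=14·0+1=1
a_1=4:  p_1=4·14+1=57,  q_1=4·1+0=4
fundamental: x₁=57, y₁=4  (since 3249 − 203·16 = 1)
k=2:  x_2 = 57·57+203·4·4 = 6497,  y_2 = 57·4+4·57 = 456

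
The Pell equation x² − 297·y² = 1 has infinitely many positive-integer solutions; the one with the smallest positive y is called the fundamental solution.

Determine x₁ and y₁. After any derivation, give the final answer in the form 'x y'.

48599 2820

√297 → a₀=17, period (4,3,1,1,2,1,1,3,4,34); ℓ=10 even so k=9
step 0: (17, 1)  from 17·(1,0) + (0,1)
…
step 2: (224, 13)  from 3·(69,4) + (17,1)
step 3: (293, 17)  from 1·(224,13) + (69,4)
step 4: (517, 30)  from 1·(293,17) + (224,13)
step 5: (1327, 77)  from 2·(517,30) + (293,17)
step 6: (1844, 107)  from 1·(1327,77) + (517,30)
step 7: (3171, 184)  from 1·(1844,107) + (1327,77)
step 8: (11357, 659)  from 3·(3171,184) + (1844,107)
step 9: (48599, 2820)  from 4·(11357,659) + (3171,184)
(x₁, y₁) = (48599, 2820);  48599² − 297·2820² = 1 ✓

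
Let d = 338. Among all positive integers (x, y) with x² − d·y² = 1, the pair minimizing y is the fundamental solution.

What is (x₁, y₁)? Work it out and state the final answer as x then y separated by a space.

114243 6214

√338 → a₀=18, period (2,1,1,2,36); ℓ=5 odd so k=9
i=0: a=18 ⇒ p=18, q=1
i=1: a=2 ⇒ p=37, q=2
i=2: a=1 ⇒ p=55, q=3
i=3: a=1 ⇒ p=92, q=5
i=4: a=2 ⇒ p=239, q=13
…
i=6: a=2 ⇒ p=17631, q=959
…
i=8: a=1 ⇒ p=43958, q=2391
i=9: a=2 ⇒ p=114243, q=6214
fundamental: x₁=114243, y₁=6214  (since 13051463049 − 338·38613796 = 1)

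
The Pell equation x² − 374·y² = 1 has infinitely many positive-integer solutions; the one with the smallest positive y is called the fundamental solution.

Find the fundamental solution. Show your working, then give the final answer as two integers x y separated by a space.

[19; 2,1,18,1,2,38] for √374; ℓ=6 ⇒ convergent index 5
k=0  a_k=19  p_k/q_k = 19/1
k=1  a_k=2  p_k/q_k = 39/2
k=2  a_k=1  p_k/q_k = 58/3
…
k=4  a_k=1  p_k/q_k = 1141/59
k=5  a_k=2  p_k/q_k = 3365/174
→ (3365, 174).  Check: 3365²=11323225, 374·174²=11323224, difference 1.

3365 174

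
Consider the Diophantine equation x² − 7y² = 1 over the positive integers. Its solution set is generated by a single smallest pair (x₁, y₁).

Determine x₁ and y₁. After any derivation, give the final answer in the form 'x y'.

8 3

√7 → a₀=2, period (1,1,1,4); ℓ=4 even so k=3
a_0=2:  p_0=2·1+0=2,  q_0=2·0+1=1
a_1=1:  p_1=1·2+1=3,  q_1=1·1+0=1
a_2=1:  p_2=1·3+2=5,  q_2=1·1+1=2
a_3=1:  p_3=1·5+3=8,  q_3=1·2+1=3
fundamental: x₁=8, y₁=3  (since 64 − 7·9 = 1)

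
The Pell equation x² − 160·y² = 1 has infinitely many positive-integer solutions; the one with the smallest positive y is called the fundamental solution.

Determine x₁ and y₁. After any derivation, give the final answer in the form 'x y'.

[12; 1,1,1,5,1,1,1,24] for √160; ℓ=8 ⇒ convergent index 7
k=0  a_k=12  p_k/q_k = 12/1
k=1  a_k=1  p_k/q_k = 13/1
…
k=5  a_k=1  p_k/q_k = 253/20
k=6  a_k=1  p_k/q_k = 468/37
k=7  a_k=1  p_k/q_k = 721/57
(x₁, y₁) = (721, 57);  721² − 160·57² = 1 ✓

721 57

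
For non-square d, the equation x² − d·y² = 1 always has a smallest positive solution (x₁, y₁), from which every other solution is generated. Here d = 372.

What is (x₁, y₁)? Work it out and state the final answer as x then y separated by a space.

12151 630

d=372: √d = [19; 3,2,12,2,3,38] (ℓ=6, even), read p_5/q_5
k=0  a_k=19  p_k/q_k = 19/1
k=1  a_k=3  p_k/q_k = 58/3
…
k=3  a_k=12  p_k/q_k = 1678/87
k=4  a_k=2  p_k/q_k = 3491/181
k=5  a_k=3  p_k/q_k = 12151/630
→ (12151, 630).  Check: 12151²=147646801, 372·630²=147646800, difference 1.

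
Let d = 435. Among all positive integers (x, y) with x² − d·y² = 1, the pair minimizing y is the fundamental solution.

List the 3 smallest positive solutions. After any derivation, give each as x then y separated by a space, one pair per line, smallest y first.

√435 = [20; 1,5,1,40, …], period ℓ=4 (even) → k=3
step 0: (20, 1)  from 20·(1,0) + (0,1)
step 1: (21, 1)  from 1·(20,1) + (1,0)
step 2: (125, 6)  from 5·(21,1) + (20,1)
step 3: (146, 7)  from 1·(125,6) + (21,1)
(x₁, y₁) = (146, 7);  146² − 435·7² = 1 ✓
(x_2, y_2) = (146·146 + 435·7·7, 146·7 + 7·146) = (42631, 2044)
(x_3, y_3) = (146·42631 + 435·7·2044, 146·2044 + 7·42631) = (12448106, 596841)

146 7
42631 2044
12448106 596841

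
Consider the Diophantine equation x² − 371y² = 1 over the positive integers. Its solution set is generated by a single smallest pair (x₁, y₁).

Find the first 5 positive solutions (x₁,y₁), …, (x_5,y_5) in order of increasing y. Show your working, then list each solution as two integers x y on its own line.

1695 88
5746049 298320
19479104415 1011304712
66034158220801 3428322675360
223855776889410975 11622012858165688

√371 → a₀=19, period (3,1,4,1,3,38); ℓ=6 even so k=5
a_0=19:  p_0=19·1+0=19,  q_0=19·0+1=1
…
a_2=1:  p_2=1·58+19=77,  q_2=1·3+1=4
a_3=4:  p_3=4·77+58=366,  q_3=4·4+3=19
a_4=1:  p_4=1·366+77=443,  q_4=1·19+4=23
a_5=3:  p_5=3·443+366=1695,  q_5=3·23+19=88
→ (1695, 88).  Check: 1695²=2873025, 371·88²=2873024, difference 1.
(x_2, y_2) = (1695·1695 + 371·88·88, 1695·88 + 88·1695) = (5746049, 298320)
(x_3, y_3) = (1695·5746049 + 371·88·298320, 1695·298320 + 88·5746049) = (19479104415, 1011304712)
(x_4, y_4) = (1695·19479104415 + 371·88·1011304712, 1695·1011304712 + 88·19479104415) = (66034158220801, 3428322675360)
(x_5, y_5) = (1695·66034158220801 + 371·88·3428322675360, 1695·3428322675360 + 88·66034158220801) = (223855776889410975, 11622012858165688)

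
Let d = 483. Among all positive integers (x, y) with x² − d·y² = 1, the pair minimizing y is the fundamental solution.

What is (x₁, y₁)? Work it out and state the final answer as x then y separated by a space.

√483 → a₀=21, period (1,42); ℓ=2 even so k=1
a_0=21:  p_0=21·1+0=21,  q_0=21·0+1=1
a_1=1:  p_1=1·21+1=22,  q_1=1·1+0=1
fundamental: x₁=22, y₁=1  (since 484 − 483·1 = 1)

22 1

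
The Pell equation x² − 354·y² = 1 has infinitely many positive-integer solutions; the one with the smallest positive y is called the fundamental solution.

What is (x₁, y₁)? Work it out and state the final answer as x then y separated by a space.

258065 13716

√354 = [18; 1,4,2,2,18,2,2,4,1,36, …], period ℓ=10 (even) → k=9
a_0=18:  p_0=18·1+0=18,  q_0=18·0+1=1
a_1=1:  p_1=1·18+1=19,  q_1=1·1+0=1
…
a_4=2:  p_4=2·207+94=508,  q_4=2·11+5=27
…
a_6=2:  p_6=2·9351+508=19210,  q_6=2·497+27=1021
a_7=2:  p_7=2·19210+9351=47771,  q_7=2·1021+497=2539
a_8=4:  p_8=4·47771+19210=210294,  q_8=4·2539+1021=11177
a_9=1:  p_9=1·210294+47771=258065,  q_9=1·11177+2539=13716
(x₁, y₁) = (258065, 13716);  258065² − 354·13716² = 1 ✓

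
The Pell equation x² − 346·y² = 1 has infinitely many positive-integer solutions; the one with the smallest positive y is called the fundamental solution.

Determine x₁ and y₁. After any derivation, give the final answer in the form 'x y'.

17299 930

d=346: √d = [18; 1,1,1,1,36] (ℓ=5, odd), read p_9/q_9
step 0: (18, 1)  from 18·(1,0) + (0,1)
…
step 3: (56, 3)  from 1·(37,2) + (19,1)
…
step 5: (3404, 183)  from 36·(93,5) + (56,3)
step 6: (3497, 188)  from 1·(3404,183) + (93,5)
step 7: (6901, 371)  from 1·(3497,188) + (3404,183)
step 8: (10398, 559)  from 1·(6901,371) + (3497,188)
step 9: (17299, 930)  from 1·(10398,559) + (6901,371)
→ (17299, 930).  Check: 17299²=299255401, 346·930²=299255400, difference 1.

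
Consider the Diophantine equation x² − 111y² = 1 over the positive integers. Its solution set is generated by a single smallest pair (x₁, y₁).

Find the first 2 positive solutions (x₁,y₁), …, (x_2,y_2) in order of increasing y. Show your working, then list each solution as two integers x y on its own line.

295 28
174049 16520

[10; 1,1,6,1,1,20] for √111; ℓ=6 ⇒ convergent index 5
a_0=10:  p_0=10·1+0=10,  q_0=10·0+1=1
a_1=1:  p_1=1·10+1=11,  q_1=1·1+0=1
a_2=1:  p_2=1·11+10=21,  q_2=1·1+1=2
a_3=6:  p_3=6·21+11=137,  q_3=6·2+1=13
a_4=1:  p_4=1·137+21=158,  q_4=1·13+2=15
a_5=1:  p_5=1·158+137=295,  q_5=1·15+13=28
→ (295, 28).  Check: 295²=87025, 111·28²=87024, difference 1.
(x_2, y_2) = (295·295 + 111·28·28, 295·28 + 28·295) = (174049, 16520)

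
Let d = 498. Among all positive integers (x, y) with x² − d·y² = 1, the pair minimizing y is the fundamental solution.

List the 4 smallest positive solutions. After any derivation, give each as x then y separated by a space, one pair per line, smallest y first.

179777 8056
64639539457 2896567024
23241404969742401 1041472259739240
8356540122426119709697 374465516875386131936

d=498: √d = [22; 3,6,22,6,3,44] (ℓ=6, even), read p_5/q_5
i=0: a=22 ⇒ p=22, q=1
…
i=2: a=6 ⇒ p=424, q=19
i=3: a=22 ⇒ p=9395, q=421
i=4: a=6 ⇒ p=56794, q=2545
i=5: a=3 ⇒ p=179777, q=8056
→ (179777, 8056).  Check: 179777²=32319769729, 498·8056²=32319769728, difference 1.
(x_2, y_2) = (179777·179777 + 498·8056·8056, 179777·8056 + 8056·179777) = (64639539457, 2896567024)
(x_3, y_3) = (179777·64639539457 + 498·8056·2896567024, 179777·2896567024 + 8056·64639539457) = (23241404969742401, 1041472259739240)
(x_4, y_4) = (179777·23241404969742401 + 498·8056·1041472259739240, 179777·1041472259739240 + 8056·23241404969742401) = (8356540122426119709697, 374465516875386131936)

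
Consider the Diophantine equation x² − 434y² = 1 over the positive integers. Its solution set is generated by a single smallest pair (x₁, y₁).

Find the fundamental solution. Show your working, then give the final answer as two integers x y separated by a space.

125 6

√434 = [20; 1,4,1,40, …], period ℓ=4 (even) → k=3
k=0  a_k=20  p_k/q_k = 20/1
k=1  a_k=1  p_k/q_k = 21/1
k=2  a_k=4  p_k/q_k = 104/5
k=3  a_k=1  p_k/q_k = 125/6
fundamental: x₁=125, y₁=6  (since 15625 − 434·36 = 1)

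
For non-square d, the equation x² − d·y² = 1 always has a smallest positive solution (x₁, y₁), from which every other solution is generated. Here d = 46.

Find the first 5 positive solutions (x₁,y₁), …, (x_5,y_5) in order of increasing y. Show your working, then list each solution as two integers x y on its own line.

√46 = [6; 1,3,1,1,2,6,2,1,1,3,1,12, …], period ℓ=12 (even) → k=11
i=0: a=6 ⇒ p=6, q=1
i=1: a=1 ⇒ p=7, q=1
i=2: a=3 ⇒ p=27, q=4
…
i=4: a=1 ⇒ p=61, q=9
i=5: a=2 ⇒ p=156, q=23
i=6: a=6 ⇒ p=997, q=147
…
i=8: a=1 ⇒ p=3147, q=464
i=9: a=1 ⇒ p=5297, q=781
i=10: a=3 ⇒ p=19038, q=2807
i=11: a=1 ⇒ p=24335, q=3588
→ (24335, 3588).  Check: 24335²=592192225, 46·3588²=592192224, difference 1.
(x_2, y_2) = (24335·24335 + 46·3588·3588, 24335·3588 + 3588·24335) = (1184384449, 174627960)
(x_3, y_3) = (24335·1184384449 + 46·3588·174627960, 24335·174627960 + 3588·1184384449) = (57643991108495, 8499142809612)
(x_4, y_4) = (24335·57643991108495 + 46·3588·8499142809612, 24335·8499142809612 + 3588·57643991108495) = (2805533046066067201, 413653280369188080)
(x_5, y_5) = (24335·2805533046066067201 + 46·3588·413653280369188080, 24335·413653280369188080 + 3588·2805533046066067201) = (136545293294391499564175, 20132505147069241043988)

24335 3588
1184384449 174627960
57643991108495 8499142809612
2805533046066067201 413653280369188080
136545293294391499564175 20132505147069241043988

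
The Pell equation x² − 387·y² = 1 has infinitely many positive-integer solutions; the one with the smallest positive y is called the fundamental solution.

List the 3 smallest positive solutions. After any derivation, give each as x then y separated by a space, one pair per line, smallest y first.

3482 177
24248647 1232628
168867574226 8584021215

√387 → a₀=19, period (1,2,19,2,1,38); ℓ=6 even so k=5
a_0=19:  p_0=19·1+0=19,  q_0=19·0+1=1
a_1=1:  p_1=1·19+1=20,  q_1=1·1+0=1
a_2=2:  p_2=2·20+19=59,  q_2=2·1+1=3
a_3=19:  p_3=19·59+20=1141,  q_3=19·3+1=58
a_4=2:  p_4=2·1141+59=2341,  q_4=2·58+3=119
a_5=1:  p_5=1·2341+1141=3482,  q_5=1·119+58=177
→ (3482, 177).  Check: 3482²=12124324, 387·177²=12124323, difference 1.
(x_2, y_2) = (3482·3482 + 387·177·177, 3482·177 + 177·3482) = (24248647, 1232628)
(x_3, y_3) = (3482·24248647 + 387·177·1232628, 3482·1232628 + 177·24248647) = (168867574226, 8584021215)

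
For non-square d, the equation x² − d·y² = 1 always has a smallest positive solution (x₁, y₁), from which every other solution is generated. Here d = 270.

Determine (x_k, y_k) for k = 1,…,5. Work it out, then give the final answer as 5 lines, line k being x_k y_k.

d=270: √d = [16; 2,3,6,3,2,32] (ℓ=6, even), read p_5/q_5
k=0  a_k=16  p_k/q_k = 16/1
…
k=2  a_k=3  p_k/q_k = 115/7
k=3  a_k=6  p_k/q_k = 723/44
k=4  a_k=3  p_k/q_k = 2284/139
k=5  a_k=2  p_k/q_k = 5291/322
fundamental: x₁=5291, y₁=322  (since 27994681 − 270·103684 = 1)
n=2: (5291,322)∘(5291,322) = (5291·5291+270·322·322, 5291·322+322·5291) = (55989361,3407404)
n=3: (55989361,3407404)∘(5291,322) = (5291·55989361+270·322·3407404, 5291·3407404+322·55989361) = (592479412811,36057148806)
n=4: (592479412811,36057148806)∘(5291,322) = (5291·592479412811+270·322·36057148806, 5291·36057148806+322·592479412811) = (6269617090376641,381556745257688)
n=5: (6269617090376641,381556745257688)∘(5291,322) = (5291·6269617090376641+270·322·381556745257688, 5291·381556745257688+322·6269617090376641) = (66345087457886202251,4037633442259705610)

5291 322
55989361 3407404
592479412811 36057148806
6269617090376641 381556745257688
66345087457886202251 4037633442259705610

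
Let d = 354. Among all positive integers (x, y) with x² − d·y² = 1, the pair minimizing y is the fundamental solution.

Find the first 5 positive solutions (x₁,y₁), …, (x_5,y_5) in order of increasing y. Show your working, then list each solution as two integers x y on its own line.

258065 13716
133195088449 7079239080
68745981000924305 3653807666346684
35481863173873866451201 1885839750824434773840
18313254039862772710457447825 973338470589361712155692516

√354 = [18; 1,4,2,2,18,2,2,4,1,36, …], period ℓ=10 (even) → k=9
k=0  a_k=18  p_k/q_k = 18/1
k=1  a_k=1  p_k/q_k = 19/1
k=2  a_k=4  p_k/q_k = 94/5
k=3  a_k=2  p_k/q_k = 207/11
…
k=6  a_k=2  p_k/q_k = 19210/1021
k=7  a_k=2  p_k/q_k = 47771/2539
k=8  a_k=4  p_k/q_k = 210294/11177
k=9  a_k=1  p_k/q_k = 258065/13716
fundamental: x₁=258065, y₁=13716  (since 66597544225 − 354·188128656 = 1)
(258065+13716√354)^2 = 133195088449 + 7079239080√354
(258065+13716√354)^3 = 68745981000924305 + 3653807666346684√354
(258065+13716√354)^4 = 35481863173873866451201 + 1885839750824434773840√354
(258065+13716√354)^5 = 18313254039862772710457447825 + 973338470589361712155692516√354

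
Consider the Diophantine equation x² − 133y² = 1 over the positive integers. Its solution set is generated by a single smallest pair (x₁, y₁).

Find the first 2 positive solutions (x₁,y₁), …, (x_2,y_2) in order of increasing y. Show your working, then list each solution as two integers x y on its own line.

2588599 224460
13401689565601 1162073863080

d=133: √d = [11; 1,1,7,5,1,…,1,1,22] (ℓ=16, even), read p_15/q_15
a_0=11:  p_0=11·1+0=11,  q_0=11·0+1=1
…
a_2=1:  p_2=1·12+11=23,  q_2=1·1+1=2
…
a_4=5:  p_4=5·173+23=888,  q_4=5·15+2=77
…
a_9=1:  p_9=1·7969+3010=10979,  q_9=1·691+261=952
a_10=1:  p_10=1·10979+7969=18948,  q_10=1·952+691=1643
…
a_12=5:  p_12=5·29927+18948=168583,  q_12=5·2595+1643=14618
a_13=7:  p_13=7·168583+29927=1210008,  q_13=7·14618+2595=104921
a_14=1:  p_14=1·1210008+168583=1378591,  q_14=1·104921+14618=119539
a_15=1:  p_15=1·1378591+1210008=2588599,  q_15=1·119539+104921=224460
fundamental: x₁=2588599, y₁=224460  (since 6700844782801 − 133·50382291600 = 1)
(2588599+224460√133)^2 = 13401689565601 + 1162073863080√133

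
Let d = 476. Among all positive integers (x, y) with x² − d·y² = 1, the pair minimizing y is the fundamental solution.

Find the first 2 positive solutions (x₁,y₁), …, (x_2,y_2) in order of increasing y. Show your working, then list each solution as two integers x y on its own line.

[21; 1,4,2,10,2,4,1,42] for √476; ℓ=8 ⇒ convergent index 7
a_0=21:  p_0=21·1+0=21,  q_0=21·0+1=1
a_1=1:  p_1=1·21+1=22,  q_1=1·1+0=1
a_2=4:  p_2=4·22+21=109,  q_2=4·1+1=5
a_3=2:  p_3=2·109+22=240,  q_3=2·5+1=11
…
a_5=2:  p_5=2·2509+240=5258,  q_5=2·115+11=241
a_6=4:  p_6=4·5258+2509=23541,  q_6=4·241+115=1079
a_7=1:  p_7=1·23541+5258=28799,  q_7=1·1079+241=1320
→ (28799, 1320).  Check: 28799²=829382401, 476·1320²=829382400, difference 1.
n=2: (28799,1320)∘(28799,1320) = (28799·28799+476·1320·1320, 28799·1320+1320·28799) = (1658764801,76029360)

28799 1320
1658764801 76029360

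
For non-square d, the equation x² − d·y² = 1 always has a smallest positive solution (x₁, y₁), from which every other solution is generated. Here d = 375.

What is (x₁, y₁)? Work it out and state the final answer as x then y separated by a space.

15124 781

[19; 2,1,2,1,5,1,2,1,2,38] for √375; ℓ=10 ⇒ convergent index 9
i=0: a=19 ⇒ p=19, q=1
…
i=3: a=2 ⇒ p=155, q=8
…
i=8: a=1 ⇒ p=5519, q=285
i=9: a=2 ⇒ p=15124, q=781
(x₁, y₁) = (15124, 781);  15124² − 375·781² = 1 ✓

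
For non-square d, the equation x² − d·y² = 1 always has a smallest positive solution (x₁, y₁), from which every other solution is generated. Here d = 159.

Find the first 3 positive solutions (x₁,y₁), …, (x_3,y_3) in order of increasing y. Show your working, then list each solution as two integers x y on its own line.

1324 105
3505951 278040
9283756924 736249815

√159 = [12; 1,1,1,1,3,1,1,1,1,24, …], period ℓ=10 (even) → k=9
i=0: a=12 ⇒ p=12, q=1
i=1: a=1 ⇒ p=13, q=1
i=2: a=1 ⇒ p=25, q=2
i=3: a=1 ⇒ p=38, q=3
…
i=5: a=3 ⇒ p=227, q=18
…
i=8: a=1 ⇒ p=807, q=64
i=9: a=1 ⇒ p=1324, q=105
→ (1324, 105).  Check: 1324²=1752976, 159·105²=1752975, difference 1.
(x_2, y_2) = (1324·1324 + 159·105·105, 1324·105 + 105·1324) = (3505951, 278040)
(x_3, y_3) = (1324·3505951 + 159·105·278040, 1324·278040 + 105·3505951) = (9283756924, 736249815)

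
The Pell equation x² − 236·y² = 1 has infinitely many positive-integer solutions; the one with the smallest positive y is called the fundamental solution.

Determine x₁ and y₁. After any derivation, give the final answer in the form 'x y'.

√236 → a₀=15, period (2,1,3,5,1,6,1,5,3,1,2,30); ℓ=12 even so k=11
step 0: (15, 1)  from 15·(1,0) + (0,1)
…
step 3: (169, 11)  from 3·(46,3) + (31,2)
step 4: (891, 58)  from 5·(169,11) + (46,3)
…
step 6: (7251, 472)  from 6·(1060,69) + (891,58)
…
step 10: (203535, 13249)  from 1·(154729,10072) + (48806,3177)
step 11: (561799, 36570)  from 2·(203535,13249) + (154729,10072)
→ (561799, 36570).  Check: 561799²=315618116401, 236·36570²=315618116400, difference 1.

561799 36570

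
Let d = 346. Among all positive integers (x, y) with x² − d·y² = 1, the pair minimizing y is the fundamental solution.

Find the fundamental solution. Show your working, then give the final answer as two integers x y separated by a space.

d=346: √d = [18; 1,1,1,1,36] (ℓ=5, odd), read p_9/q_9
a_0=18:  p_0=18·1+0=18,  q_0=18·0+1=1
…
a_4=1:  p_4=1·56+37=93,  q_4=1·3+2=5
…
a_8=1:  p_8=1·6901+3497=10398,  q_8=1·371+188=559
a_9=1:  p_9=1·10398+6901=17299,  q_9=1·559+371=930
→ (17299, 930).  Check: 17299²=299255401, 346·930²=299255400, difference 1.

17299 930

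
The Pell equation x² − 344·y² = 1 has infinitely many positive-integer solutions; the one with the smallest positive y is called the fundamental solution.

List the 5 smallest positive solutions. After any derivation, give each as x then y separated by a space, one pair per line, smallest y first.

[18; 1,1,4,1,3,1,4,1,1,36] for √344; ℓ=10 ⇒ convergent index 9
i=0: a=18 ⇒ p=18, q=1
…
i=6: a=1 ⇒ p=983, q=53
…
i=8: a=1 ⇒ p=5694, q=307
i=9: a=1 ⇒ p=10405, q=561
fundamental: x₁=10405, y₁=561  (since 108264025 − 344·314721 = 1)
(10405+561√344)^2 = 216528049 + 11674410√344
(10405+561√344)^3 = 4505948689285 + 242944471539√344
(10405+561√344)^4 = 93768792007492801 + 5055674441052180√344
(10405+561√344)^5 = 1951328557169976499525 + 105208584875351394261√344

10405 561
216528049 11674410
4505948689285 242944471539
93768792007492801 5055674441052180
1951328557169976499525 105208584875351394261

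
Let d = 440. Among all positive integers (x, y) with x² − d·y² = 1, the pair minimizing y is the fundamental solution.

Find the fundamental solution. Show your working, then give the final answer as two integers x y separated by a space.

21 1

√440 = [20; 1,40, …], period ℓ=2 (even) → k=1
k=0  a_k=20  p_k/q_k = 20/1
k=1  a_k=1  p_k/q_k = 21/1
(x₁, y₁) = (21, 1);  21² − 440·1² = 1 ✓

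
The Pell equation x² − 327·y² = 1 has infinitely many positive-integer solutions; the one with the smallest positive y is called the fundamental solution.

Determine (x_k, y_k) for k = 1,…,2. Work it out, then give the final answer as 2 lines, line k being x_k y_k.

[18; 12,36] for √327; ℓ=2 ⇒ convergent index 1
i=0: a=18 ⇒ p=18, q=1
i=1: a=12 ⇒ p=217, q=12
fundamental: x₁=217, y₁=12  (since 47089 − 327·144 = 1)
(217+12√327)^2 = 94177 + 5208√327

217 12
94177 5208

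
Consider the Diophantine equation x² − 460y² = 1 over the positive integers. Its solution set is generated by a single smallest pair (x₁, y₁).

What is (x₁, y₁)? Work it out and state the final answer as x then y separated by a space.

2535751 118230

√460 = [21; 2,4,3,1,2,10,2,1,3,4,2,42, …], period ℓ=12 (even) → k=11
i=0: a=21 ⇒ p=21, q=1
…
i=2: a=4 ⇒ p=193, q=9
…
i=4: a=1 ⇒ p=815, q=38
i=5: a=2 ⇒ p=2252, q=105
i=6: a=10 ⇒ p=23335, q=1088
i=7: a=2 ⇒ p=48922, q=2281
i=8: a=1 ⇒ p=72257, q=3369
…
i=10: a=4 ⇒ p=1135029, q=52921
i=11: a=2 ⇒ p=2535751, q=118230
→ (2535751, 118230).  Check: 2535751²=6430033134001, 460·118230²=6430033134000, difference 1.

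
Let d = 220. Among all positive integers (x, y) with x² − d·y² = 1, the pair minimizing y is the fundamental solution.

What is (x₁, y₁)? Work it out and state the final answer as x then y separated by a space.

[14; 1,4,1,28] for √220; ℓ=4 ⇒ convergent index 3
i=0: a=14 ⇒ p=14, q=1
i=1: a=1 ⇒ p=15, q=1
i=2: a=4 ⇒ p=74, q=5
i=3: a=1 ⇒ p=89, q=6
(x₁, y₁) = (89, 6);  89² − 220·6² = 1 ✓

89 6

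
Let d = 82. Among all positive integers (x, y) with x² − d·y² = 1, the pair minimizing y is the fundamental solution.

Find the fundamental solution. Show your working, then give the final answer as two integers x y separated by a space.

163 18

[9; 18] for √82; ℓ=1 ⇒ convergent index 1
k=0  a_k=9  p_k/q_k = 9/1
k=1  a_k=18  p_k/q_k = 163/18
fundamental: x₁=163, y₁=18  (since 26569 − 82·324 = 1)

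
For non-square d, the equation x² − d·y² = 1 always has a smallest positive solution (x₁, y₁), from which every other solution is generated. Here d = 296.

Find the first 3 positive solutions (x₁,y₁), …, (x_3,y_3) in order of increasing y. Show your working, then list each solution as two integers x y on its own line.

3699 215
27365201 1590570
202447753299 11767036645

√296 → a₀=17, period (4,1,7,1,4,34); ℓ=6 even so k=5
a_0=17:  p_0=17·1+0=17,  q_0=17·0+1=1
…
a_2=1:  p_2=1·69+17=86,  q_2=1·4+1=5
a_3=7:  p_3=7·86+69=671,  q_3=7·5+4=39
a_4=1:  p_4=1·671+86=757,  q_4=1·39+5=44
a_5=4:  p_5=4·757+671=3699,  q_5=4·44+39=215
→ (3699, 215).  Check: 3699²=13682601, 296·215²=13682600, difference 1.
(3699+215√296)^2 = 27365201 + 1590570√296
(3699+215√296)^3 = 202447753299 + 11767036645√296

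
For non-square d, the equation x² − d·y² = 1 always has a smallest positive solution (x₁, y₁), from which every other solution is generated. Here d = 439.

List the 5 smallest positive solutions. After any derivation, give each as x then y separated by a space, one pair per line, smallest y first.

√439 → a₀=20, period (1,19,1,40); ℓ=4 even so k=3
step 0: (20, 1)  from 20·(1,0) + (0,1)
step 1: (21, 1)  from 1·(20,1) + (1,0)
step 2: (419, 20)  from 19·(21,1) + (20,1)
step 3: (440, 21)  from 1·(419,20) + (21,1)
→ (440, 21).  Check: 440²=193600, 439·21²=193599, difference 1.
k=2:  x_2 = 440·440+439·21·21 = 387199,  y_2 = 440·21+21·440 = 18480
k=3:  x_3 = 440·387199+439·21·18480 = 340734680,  y_3 = 440·18480+21·387199 = 16262379
k=4:  x_4 = 440·340734680+439·21·16262379 = 299846131201,  y_4 = 440·16262379+21·340734680 = 14310875040
k=5:  x_5 = 440·299846131201+439·21·14310875040 = 263864254722200,  y_5 = 440·14310875040+21·299846131201 = 12593553772821

440 21
387199 18480
340734680 16262379
299846131201 14310875040
263864254722200 12593553772821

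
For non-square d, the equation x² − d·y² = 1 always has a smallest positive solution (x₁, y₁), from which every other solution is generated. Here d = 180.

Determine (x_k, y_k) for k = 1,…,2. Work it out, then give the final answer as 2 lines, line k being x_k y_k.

161 12
51841 3864

√180 → a₀=13, period (2,2,2,26); ℓ=4 even so k=3
step 0: (13, 1)  from 13·(1,0) + (0,1)
step 1: (27, 2)  from 2·(13,1) + (1,0)
step 2: (67, 5)  from 2·(27,2) + (13,1)
step 3: (161, 12)  from 2·(67,5) + (27,2)
fundamental: x₁=161, y₁=12  (since 25921 − 180·144 = 1)
(161+12√180)^2 = 51841 + 3864√180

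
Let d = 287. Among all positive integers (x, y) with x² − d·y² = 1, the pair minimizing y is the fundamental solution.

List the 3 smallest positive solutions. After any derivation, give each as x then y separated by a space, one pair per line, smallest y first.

288 17
165887 9792
95550624 5640175

d=287: √d = [16; 1,15,1,32] (ℓ=4, even), read p_3/q_3
step 0: (16, 1)  from 16·(1,0) + (0,1)
step 1: (17, 1)  from 1·(16,1) + (1,0)
step 2: (271, 16)  from 15·(17,1) + (16,1)
step 3: (288, 17)  from 1·(271,16) + (17,1)
→ (288, 17).  Check: 288²=82944, 287·17²=82943, difference 1.
(288+17√287)^2 = 165887 + 9792√287
(288+17√287)^3 = 95550624 + 5640175√287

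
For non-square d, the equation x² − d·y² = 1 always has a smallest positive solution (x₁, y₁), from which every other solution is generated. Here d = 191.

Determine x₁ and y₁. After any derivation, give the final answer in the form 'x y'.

8994000 650783

[13; 1,4,1,1,3,…,4,1,26] for √191; ℓ=16 ⇒ convergent index 15
a_0=13:  p_0=13·1+0=13,  q_0=13·0+1=1
a_1=1:  p_1=1·13+1=14,  q_1=1·1+0=1
a_2=4:  p_2=4·14+13=69,  q_2=4·1+1=5
…
a_4=1:  p_4=1·83+69=152,  q_4=1·6+5=11
…
a_7=2:  p_7=2·1230+539=2999,  q_7=2·89+39=217
a_8=13:  p_8=13·2999+1230=40217,  q_8=13·217+89=2910
…
a_12=1:  p_12=1·704682+207083=911765,  q_12=1·50989+14984=65973
…
a_14=4:  p_14=4·1616447+911765=7377553,  q_14=4·116962+65973=533821
a_15=1:  p_15=1·7377553+1616447=8994000,  q_15=1·533821+116962=650783
→ (8994000, 650783).  Check: 8994000²=80892036000000, 191·650783²=80892035999999, difference 1.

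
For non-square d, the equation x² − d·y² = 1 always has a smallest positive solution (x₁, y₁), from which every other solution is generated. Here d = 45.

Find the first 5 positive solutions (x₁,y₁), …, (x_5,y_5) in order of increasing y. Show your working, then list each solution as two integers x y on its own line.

161 24
51841 7728
16692641 2488392
5374978561 801254496
1730726404001 258001459320

√45 → a₀=6, period (1,2,2,2,1,12); ℓ=6 even so k=5
k=0  a_k=6  p_k/q_k = 6/1
…
k=3  a_k=2  p_k/q_k = 47/7
k=4  a_k=2  p_k/q_k = 114/17
k=5  a_k=1  p_k/q_k = 161/24
fundamental: x₁=161, y₁=24  (since 25921 − 45·576 = 1)
n=2: (161,24)∘(161,24) = (161·161+45·24·24, 161·24+24·161) = (51841,7728)
n=3: (51841,7728)∘(161,24) = (161·51841+45·24·7728, 161·7728+24·51841) = (16692641,2488392)
n=4: (16692641,2488392)∘(161,24) = (161·16692641+45·24·2488392, 161·2488392+24·16692641) = (5374978561,801254496)
n=5: (5374978561,801254496)∘(161,24) = (161·5374978561+45·24·801254496, 161·801254496+24·5374978561) = (1730726404001,258001459320)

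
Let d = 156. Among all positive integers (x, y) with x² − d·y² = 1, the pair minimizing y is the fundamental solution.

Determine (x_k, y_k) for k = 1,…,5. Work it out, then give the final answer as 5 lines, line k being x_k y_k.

√156 → a₀=12, period (2,24); ℓ=2 even so k=1
step 0: (12, 1)  from 12·(1,0) + (0,1)
step 1: (25, 2)  from 2·(12,1) + (1,0)
→ (25, 2).  Check: 25²=625, 156·2²=624, difference 1.
k=2:  x_2 = 25·25+156·2·2 = 1249,  y_2 = 25·2+2·25 = 100
k=3:  x_3 = 25·1249+156·2·100 = 62425,  y_3 = 25·100+2·1249 = 4998
k=4:  x_4 = 25·62425+156·2·4998 = 3120001,  y_4 = 25·4998+2·62425 = 249800
k=5:  x_5 = 25·3120001+156·2·249800 = 155937625,  y_5 = 25·249800+2·3120001 = 12485002

25 2
1249 100
62425 4998
3120001 249800
155937625 12485002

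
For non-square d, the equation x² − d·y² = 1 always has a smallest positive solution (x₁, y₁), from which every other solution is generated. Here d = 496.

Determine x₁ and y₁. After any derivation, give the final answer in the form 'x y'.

[22; 3,1,2,4,1,…,1,3,44] for √496; ℓ=16 ⇒ convergent index 15
i=0: a=22 ⇒ p=22, q=1
i=1: a=3 ⇒ p=67, q=3
…
i=7: a=2 ⇒ p=6080, q=273
i=8: a=2 ⇒ p=14543, q=653
i=9: a=2 ⇒ p=35166, q=1579
…
i=11: a=1 ⇒ p=84875, q=3811
…
i=13: a=2 ⇒ p=863293, q=38763
i=14: a=1 ⇒ p=1252502, q=56239
i=15: a=3 ⇒ p=4620799, q=207480
(x₁, y₁) = (4620799, 207480);  4620799² − 496·207480² = 1 ✓

4620799 207480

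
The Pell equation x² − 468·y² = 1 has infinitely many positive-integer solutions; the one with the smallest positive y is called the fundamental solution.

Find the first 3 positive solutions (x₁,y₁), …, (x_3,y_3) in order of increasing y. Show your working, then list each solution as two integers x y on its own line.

649 30
842401 38940
1093435849 50544090

d=468: √d = [21; 1,1,1,2,1,1,1,42] (ℓ=8, even), read p_7/q_7
a_0=21:  p_0=21·1+0=21,  q_0=21·0+1=1
…
a_4=2:  p_4=2·65+43=173,  q_4=2·3+2=8
…
a_6=1:  p_6=1·238+173=411,  q_6=1·11+8=19
a_7=1:  p_7=1·411+238=649,  q_7=1·19+11=30
→ (649, 30).  Check: 649²=421201, 468·30²=421200, difference 1.
(649+30√468)^2 = 842401 + 38940√468
(649+30√468)^3 = 1093435849 + 50544090√468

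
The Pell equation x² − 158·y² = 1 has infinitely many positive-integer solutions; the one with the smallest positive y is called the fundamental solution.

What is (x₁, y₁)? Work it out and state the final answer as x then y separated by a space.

7743 616

d=158: √d = [12; 1,1,3,12,3,1,1,24] (ℓ=8, even), read p_7/q_7
k=0  a_k=12  p_k/q_k = 12/1
k=1  a_k=1  p_k/q_k = 13/1
…
k=5  a_k=3  p_k/q_k = 3331/265
k=6  a_k=1  p_k/q_k = 4412/351
k=7  a_k=1  p_k/q_k = 7743/616
(x₁, y₁) = (7743, 616);  7743² − 158·616² = 1 ✓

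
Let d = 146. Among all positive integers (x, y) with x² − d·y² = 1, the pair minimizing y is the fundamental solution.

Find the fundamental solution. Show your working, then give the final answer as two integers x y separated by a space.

145 12

√146 → a₀=12, period (12,24); ℓ=2 even so k=1
a_0=12:  p_0=12·1+0=12,  q_0=12·0+1=1
a_1=12:  p_1=12·12+1=145,  q_1=12·1+0=12
→ (145, 12).  Check: 145²=21025, 146·12²=21024, difference 1.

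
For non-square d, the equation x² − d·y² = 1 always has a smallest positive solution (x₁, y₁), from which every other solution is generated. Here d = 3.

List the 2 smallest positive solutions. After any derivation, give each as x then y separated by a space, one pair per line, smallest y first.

√3 = [1; 1,2, …], period ℓ=2 (even) → k=1
a_0=1:  p_0=1·1+0=1,  q_0=1·0+1=1
a_1=1:  p_1=1·1+1=2,  q_1=1·1+0=1
→ (2, 1).  Check: 2²=4, 3·1²=3, difference 1.
(2+1√3)^2 = 7 + 4√3

2 1
7 4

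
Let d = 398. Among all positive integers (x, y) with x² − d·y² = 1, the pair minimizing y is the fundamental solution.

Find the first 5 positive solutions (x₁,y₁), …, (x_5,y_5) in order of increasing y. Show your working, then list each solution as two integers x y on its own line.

399 20
318401 15960
254083599 12736060
202758393601 10163359920
161800944009999 8110348480100

√398 → a₀=19, period (1,18,1,38); ℓ=4 even so k=3
a_0=19:  p_0=19·1+0=19,  q_0=19·0+1=1
…
a_2=18:  p_2=18·20+19=379,  q_2=18·1+1=19
a_3=1:  p_3=1·379+20=399,  q_3=1·19+1=20
(x₁, y₁) = (399, 20);  399² − 398·20² = 1 ✓
n=2: (399,20)∘(399,20) = (399·399+398·20·20, 399·20+20·399) = (318401,15960)
n=3: (318401,15960)∘(399,20) = (399·318401+398·20·15960, 399·15960+20·318401) = (254083599,12736060)
n=4: (254083599,12736060)∘(399,20) = (399·254083599+398·20·12736060, 399·12736060+20·254083599) = (202758393601,10163359920)
n=5: (202758393601,10163359920)∘(399,20) = (399·202758393601+398·20·10163359920, 399·10163359920+20·202758393601) = (161800944009999,8110348480100)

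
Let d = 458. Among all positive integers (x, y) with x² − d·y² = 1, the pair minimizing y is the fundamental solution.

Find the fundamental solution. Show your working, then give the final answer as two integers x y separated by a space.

d=458: √d = [21; 2,2,42] (ℓ=3, odd), read p_5/q_5
i=0: a=21 ⇒ p=21, q=1
…
i=3: a=42 ⇒ p=4537, q=212
i=4: a=2 ⇒ p=9181, q=429
i=5: a=2 ⇒ p=22899, q=1070
fundamental: x₁=22899, y₁=1070  (since 524364201 − 458·1144900 = 1)

22899 1070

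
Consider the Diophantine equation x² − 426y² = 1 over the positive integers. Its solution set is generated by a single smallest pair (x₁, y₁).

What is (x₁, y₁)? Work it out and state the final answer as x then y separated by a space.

√426 → a₀=20, period (1,1,1,3,2,6,2,3,1,1,1,40); ℓ=12 even so k=11
step 0: (20, 1)  from 20·(1,0) + (0,1)
step 1: (21, 1)  from 1·(20,1) + (1,0)
step 2: (41, 2)  from 1·(21,1) + (20,1)
step 3: (62, 3)  from 1·(41,2) + (21,1)
step 4: (227, 11)  from 3·(62,3) + (41,2)
step 5: (516, 25)  from 2·(227,11) + (62,3)
step 6: (3323, 161)  from 6·(516,25) + (227,11)
step 7: (7162, 347)  from 2·(3323,161) + (516,25)
…
step 9: (31971, 1549)  from 1·(24809,1202) + (7162,347)
step 10: (56780, 2751)  from 1·(31971,1549) + (24809,1202)
step 11: (88751, 4300)  from 1·(56780,2751) + (31971,1549)
(x₁, y₁) = (88751, 4300);  88751² − 426·4300² = 1 ✓

88751 4300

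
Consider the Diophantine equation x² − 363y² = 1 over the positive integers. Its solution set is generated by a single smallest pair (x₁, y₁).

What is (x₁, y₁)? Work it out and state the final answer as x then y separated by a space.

[19; 19,38] for √363; ℓ=2 ⇒ convergent index 1
i=0: a=19 ⇒ p=19, q=1
i=1: a=19 ⇒ p=362, q=19
(x₁, y₁) = (362, 19);  362² − 363·19² = 1 ✓

362 19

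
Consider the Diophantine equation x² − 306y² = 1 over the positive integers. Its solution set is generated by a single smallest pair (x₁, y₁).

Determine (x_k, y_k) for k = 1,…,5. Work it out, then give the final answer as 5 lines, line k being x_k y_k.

√306 → a₀=17, period (2,34); ℓ=2 even so k=1
a_0=17:  p_0=17·1+0=17,  q_0=17·0+1=1
a_1=2:  p_1=2·17+1=35,  q_1=2·1+0=2
→ (35, 2).  Check: 35²=1225, 306·2²=1224, difference 1.
n=2: (35,2)∘(35,2) = (35·35+306·2·2, 35·2+2·35) = (2449,140)
n=3: (2449,140)∘(35,2) = (35·2449+306·2·140, 35·140+2·2449) = (171395,9798)
n=4: (171395,9798)∘(35,2) = (35·171395+306·2·9798, 35·9798+2·171395) = (11995201,685720)
n=5: (11995201,685720)∘(35,2) = (35·11995201+306·2·685720, 35·685720+2·11995201) = (839492675,47990602)

35 2
2449 140
171395 9798
11995201 685720
839492675 47990602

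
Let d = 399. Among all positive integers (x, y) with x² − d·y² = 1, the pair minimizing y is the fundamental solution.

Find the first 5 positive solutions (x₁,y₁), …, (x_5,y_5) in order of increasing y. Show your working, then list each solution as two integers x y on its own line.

20 1
799 40
31940 1599
1276801 63920
51040100 2555201

√399 → a₀=19, period (1,38); ℓ=2 even so k=1
k=0  a_k=19  p_k/q_k = 19/1
k=1  a_k=1  p_k/q_k = 20/1
fundamental: x₁=20, y₁=1  (since 400 − 399·1 = 1)
n=2: (20,1)∘(20,1) = (20·20+399·1·1, 20·1+1·20) = (799,40)
n=3: (799,40)∘(20,1) = (20·799+399·1·40, 20·40+1·799) = (31940,1599)
n=4: (31940,1599)∘(20,1) = (20·31940+399·1·1599, 20·1599+1·31940) = (1276801,63920)
n=5: (1276801,63920)∘(20,1) = (20·1276801+399·1·63920, 20·63920+1·1276801) = (51040100,2555201)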